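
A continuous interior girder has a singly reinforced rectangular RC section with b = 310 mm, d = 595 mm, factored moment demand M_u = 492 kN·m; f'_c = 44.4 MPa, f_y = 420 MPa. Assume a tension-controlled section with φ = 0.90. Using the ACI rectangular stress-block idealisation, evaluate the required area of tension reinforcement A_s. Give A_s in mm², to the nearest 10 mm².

M_n = M_u/φ = 492/0.90 = 546.667 kN·m.
With M_n = 0.85 f'_c a b (d − a/2), solve the quadratic for a:
a = d − √(d² − 2M_n/(0.85 f'_c b)) = 595 − √(595² − 2 × 546.667×10⁶/(0.85 × 44.4 × 310)) = 84.54 mm.
A_s = 0.85 f'_c a b / f_y = 0.85 × 44.4 × 84.54 × 310 / 420 = 2354.9 mm².

A_s ≈ 2350 mm²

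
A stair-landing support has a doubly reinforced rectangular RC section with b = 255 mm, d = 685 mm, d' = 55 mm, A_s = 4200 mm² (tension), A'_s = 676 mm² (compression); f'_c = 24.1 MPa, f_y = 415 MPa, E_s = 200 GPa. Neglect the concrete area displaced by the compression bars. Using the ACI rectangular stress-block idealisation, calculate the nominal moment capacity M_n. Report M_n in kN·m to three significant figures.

Assume both tension and compression steel yield.
Net tension couple steel: A_s − A'_s = 3524 mm².
a = (A_s − A'_s) f_y / (0.85 f'_c b) = 1462460/(0.85 × 24.1 × 255) = 279.97 mm.
c = a/β₁ = 279.97/0.85 = 329.38 mm; ε'_s = 0.003(c − d')/c = 0.0025 ≥ f_y/E_s = 0.0021, so compression steel does yield.
M_n = (A_s − A'_s) f_y (d − a/2) + A'_s f_y (d − d') = [1462460 × (685 − 139.985) + 280540 × (685 − 55)] × 10⁻⁶ = 797.06 + 176.74 = 973.80 kN·m.

M_n ≈ 974 kN·m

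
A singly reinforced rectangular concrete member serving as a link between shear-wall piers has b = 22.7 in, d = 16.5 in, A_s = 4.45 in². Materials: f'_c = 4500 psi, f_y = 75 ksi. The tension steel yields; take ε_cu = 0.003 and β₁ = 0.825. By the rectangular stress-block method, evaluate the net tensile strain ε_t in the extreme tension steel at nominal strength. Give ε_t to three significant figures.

a = A_s f_y/(0.85 f'_c b) = 3.844 in.
β₁ = 0.825, so c = a/β₁ = 3.844/0.825 = 4.659 in.
From the linear strain diagram with ε_cu = 0.003: ε_t = 0.003 (d − c)/c = 0.003 × (16.5 − 4.659)/4.659 = 0.00762.
Since ε_t ≥ 0.005, the section is tension-controlled.

ε_t ≈ 0.00762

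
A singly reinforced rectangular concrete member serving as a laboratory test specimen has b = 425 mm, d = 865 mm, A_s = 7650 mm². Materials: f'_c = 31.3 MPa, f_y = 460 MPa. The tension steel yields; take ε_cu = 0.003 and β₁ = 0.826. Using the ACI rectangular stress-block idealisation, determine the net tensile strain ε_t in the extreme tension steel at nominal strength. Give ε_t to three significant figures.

ε_t ≈ 0.00389

a = A_s f_y/(0.85 f'_c b) = 311.22 mm.
β₁ = 0.826, so c = a/β₁ = 311.22/0.826 = 376.78 mm.
From the linear strain diagram with ε_cu = 0.003: ε_t = 0.003 (d − c)/c = 0.003 × (865 − 376.78)/376.78 = 0.00389.
ε_t < 0.004 — the section is over-reinforced for flexure under ACI limits.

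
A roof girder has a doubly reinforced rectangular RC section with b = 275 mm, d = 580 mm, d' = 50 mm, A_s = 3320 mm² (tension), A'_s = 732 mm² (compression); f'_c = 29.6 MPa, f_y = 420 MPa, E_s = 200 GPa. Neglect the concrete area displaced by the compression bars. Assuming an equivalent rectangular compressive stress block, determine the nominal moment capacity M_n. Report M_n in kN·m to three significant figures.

M_n ≈ 708 kN·m

Assume both tension and compression steel yield.
Net tension couple steel: A_s − A'_s = 2588 mm².
a = (A_s − A'_s) f_y / (0.85 f'_c b) = 1086960/(0.85 × 29.6 × 275) = 157.10 mm.
c = a/β₁ = 157.10/0.839 = 187.25 mm; ε'_s = 0.003(c − d')/c = 0.0022 ≥ f_y/E_s = 0.0021, so compression steel does yield.
M_n = (A_s − A'_s) f_y (d − a/2) + A'_s f_y (d − d') = [1086960 × (580 − 78.55) + 307440 × (580 − 50)] × 10⁻⁶ = 545.06 + 162.94 = 708.00 kN·m.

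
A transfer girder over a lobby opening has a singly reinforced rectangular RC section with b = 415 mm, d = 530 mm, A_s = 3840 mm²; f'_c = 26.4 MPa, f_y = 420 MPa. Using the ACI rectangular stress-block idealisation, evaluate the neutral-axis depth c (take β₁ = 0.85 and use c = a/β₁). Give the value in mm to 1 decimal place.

c ≈ 203.7 mm

T = A_s f_y = 3840 × 420 = 1612800 N = 1612.8 kN.
Setting C = 0.85 f'_c a b equal to T: a = 1612800/(0.85 × 26.4 × 415) = 173.185 mm.
With β₁ = 0.85, c = a/β₁ = 173.185/0.85 = 203.7 mm.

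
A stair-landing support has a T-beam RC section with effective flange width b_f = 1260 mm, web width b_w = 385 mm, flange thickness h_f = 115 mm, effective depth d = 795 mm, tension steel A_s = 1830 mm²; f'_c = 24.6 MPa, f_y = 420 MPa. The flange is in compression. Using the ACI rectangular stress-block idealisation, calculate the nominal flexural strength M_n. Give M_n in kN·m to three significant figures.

M_n ≈ 600 kN·m

Tension: T = A_s f_y = 1830 × 420 = 768600 N.
Try a within the flange: a = T/(0.85 f'_c b_f) = 768600/(0.85 × 24.6 × 1260) = 29.17 mm.
Since a = 29.17 ≤ h_f = 115 mm, the stress block lies entirely in the flange; analyse as a rectangular beam of width b_f.
M_n = T(d − a/2) = 768600 × (795 − 14.585) = 599.83 × 10⁶ N·mm.
M_n = 599.83 kN·m.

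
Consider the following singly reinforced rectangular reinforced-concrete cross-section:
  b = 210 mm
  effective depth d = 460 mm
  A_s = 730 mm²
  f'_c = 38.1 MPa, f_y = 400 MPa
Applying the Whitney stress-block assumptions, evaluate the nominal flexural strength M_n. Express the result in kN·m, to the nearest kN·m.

T = A_s f_y = 730 × 400 = 292000 N = 292 kN.
From C = T: a = T/(0.85 f'_c b) = 292000/(0.85 × 38.1 × 210) = 42.94 mm.
M_n = T(d − a/2) = 292 kN × (460 − 21.47) mm = 128.05 kN·m.

M_n ≈ 128 kN·m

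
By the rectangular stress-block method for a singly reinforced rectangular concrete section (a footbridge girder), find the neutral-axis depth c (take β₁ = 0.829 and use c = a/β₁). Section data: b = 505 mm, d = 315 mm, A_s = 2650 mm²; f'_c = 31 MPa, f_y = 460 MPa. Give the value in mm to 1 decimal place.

T = A_s f_y = 2650 × 460 = 1219000 N = 1219 kN.
Setting C = 0.85 f'_c a b equal to T: a = 1219000/(0.85 × 31 × 505) = 91.608 mm.
With β₁ = 0.829, c = a/β₁ = 91.608/0.829 = 110.5 mm.

c ≈ 110.5 mm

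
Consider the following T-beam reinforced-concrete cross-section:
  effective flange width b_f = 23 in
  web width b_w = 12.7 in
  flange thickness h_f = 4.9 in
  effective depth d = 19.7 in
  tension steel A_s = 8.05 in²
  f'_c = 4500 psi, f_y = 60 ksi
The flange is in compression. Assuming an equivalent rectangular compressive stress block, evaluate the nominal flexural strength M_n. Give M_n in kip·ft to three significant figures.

M_n ≈ 681 kip·ft

Tension: T = A_s f_y = 8.05 × 60 = 483 kips.
Try a within the flange: a = T/(0.85 f'_c b_f) = 483/(0.85 × 4.5 × 23) = 5.490 in.
a = 5.490 > h_f = 4.9 in: the block extends into the web. Split into flange-overhang and web parts.
C_f = 0.85 f'_c (b_f − b_w) h_f = 0.85 × 4.5 × (23 − 12.7) × 4.9 = 193.0 kips.
Remaining web compression depth: a_w = (T − C_f)/(0.85 f'_c b_w) = (483 − 193.0)/(0.85 × 4.5 × 12.7) = 5.970 in.
M_n = C_f(d − h_f/2) + (T − C_f)(d − a_w/2) = 193.0 × (19.7 − 2.45) + 290 × (19.7 − 2.985) = 3329.3 + 4847.4 = 8176.7 kip·in.
M_n = 8176.7/12 = 681.39 kip·ft.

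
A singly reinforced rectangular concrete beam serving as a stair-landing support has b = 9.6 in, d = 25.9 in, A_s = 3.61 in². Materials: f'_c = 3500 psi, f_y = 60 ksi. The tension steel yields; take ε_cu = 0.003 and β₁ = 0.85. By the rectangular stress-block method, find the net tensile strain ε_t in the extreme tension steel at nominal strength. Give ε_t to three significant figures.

a = A_s f_y/(0.85 f'_c b) = 7.584 in.
β₁ = 0.85, so c = a/β₁ = 7.584/0.85 = 8.922 in.
From the linear strain diagram with ε_cu = 0.003: ε_t = 0.003 (d − c)/c = 0.003 × (25.9 − 8.922)/8.922 = 0.00571.
Since ε_t ≥ 0.005, the section is tension-controlled.

ε_t ≈ 0.00571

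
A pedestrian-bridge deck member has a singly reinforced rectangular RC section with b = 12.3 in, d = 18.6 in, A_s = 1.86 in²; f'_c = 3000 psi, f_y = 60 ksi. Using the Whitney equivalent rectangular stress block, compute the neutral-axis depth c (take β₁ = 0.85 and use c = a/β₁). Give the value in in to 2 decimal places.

T = A_s f_y = 1.86 × 60 = 111.6 kips.
a = T/(0.85 f'_c b) = 111.6/(0.85 × 3 × 12.3) = 3.5581 in.
With β₁ = 0.85, c = a/β₁ = 3.5581/0.85 = 4.19 in.

c ≈ 4.19 in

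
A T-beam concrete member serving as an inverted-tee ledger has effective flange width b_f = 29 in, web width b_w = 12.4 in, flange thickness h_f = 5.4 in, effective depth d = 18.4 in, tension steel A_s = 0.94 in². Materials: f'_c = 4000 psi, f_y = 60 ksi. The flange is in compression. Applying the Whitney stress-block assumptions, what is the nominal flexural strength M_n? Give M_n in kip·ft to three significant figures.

M_n ≈ 85.1 kip·ft

Tension: T = A_s f_y = 0.94 × 60 = 56.4 kips.
Try a within the flange: a = T/(0.85 f'_c b_f) = 56.4/(0.85 × 4 × 29) = 0.572 in.
Since a = 0.572 ≤ h_f = 5.4 in, the stress block lies entirely in the flange; analyse as a rectangular beam of width b_f.
M_n = T(d − a/2) = 56.4 × (18.4 − 0.286) = 1021.6 kip·in.
M_n = 1021.6/12 = 85.13 kip·ft.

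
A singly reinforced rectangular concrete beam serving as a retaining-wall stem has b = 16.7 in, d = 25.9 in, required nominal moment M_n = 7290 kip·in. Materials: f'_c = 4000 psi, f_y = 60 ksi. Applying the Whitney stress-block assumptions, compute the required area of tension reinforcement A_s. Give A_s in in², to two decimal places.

A_s ≈ 5.25 in²

From M_n = 0.85 f'_c a b (d − a/2):
a = d − √(d² − 2M_n/(0.85 f'_c b)) = 25.9 − √(25.9² − 2 × 7290/(0.85 × 4 × 16.7)) = 5.552 in.
A_s = 0.85 f'_c a b / f_y = 0.85 × 4 × 5.552 × 16.7 / 60 = 5.254 in².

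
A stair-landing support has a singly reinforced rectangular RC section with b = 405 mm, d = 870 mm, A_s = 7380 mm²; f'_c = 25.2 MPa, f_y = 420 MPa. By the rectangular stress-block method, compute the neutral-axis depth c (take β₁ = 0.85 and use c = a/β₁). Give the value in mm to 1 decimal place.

c ≈ 420.4 mm

T = A_s f_y = 7380 × 420 = 3099600 N = 3099.6 kN.
Setting C = 0.85 f'_c a b equal to T: a = 3099600/(0.85 × 25.2 × 405) = 357.298 mm.
With β₁ = 0.85, c = a/β₁ = 357.298/0.85 = 420.4 mm.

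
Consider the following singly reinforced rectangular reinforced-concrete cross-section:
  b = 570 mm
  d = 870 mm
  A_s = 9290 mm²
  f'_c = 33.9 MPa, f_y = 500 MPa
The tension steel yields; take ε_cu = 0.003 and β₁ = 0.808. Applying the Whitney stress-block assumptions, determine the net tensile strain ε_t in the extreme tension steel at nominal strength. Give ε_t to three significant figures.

ε_t ≈ 0.00446

a = A_s f_y/(0.85 f'_c b) = 282.81 mm.
β₁ = 0.808, so c = a/β₁ = 282.81/0.808 = 350.01 mm.
From the linear strain diagram with ε_cu = 0.003: ε_t = 0.003 (d − c)/c = 0.003 × (870 − 350.01)/350.01 = 0.00446.
ε_t is between 0.004 and 0.005 — transition zone.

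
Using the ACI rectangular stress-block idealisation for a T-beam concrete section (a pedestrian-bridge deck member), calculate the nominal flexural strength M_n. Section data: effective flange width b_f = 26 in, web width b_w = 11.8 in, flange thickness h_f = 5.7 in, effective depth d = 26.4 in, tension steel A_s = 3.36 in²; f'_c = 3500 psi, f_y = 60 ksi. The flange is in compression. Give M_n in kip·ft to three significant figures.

Tension: T = A_s f_y = 3.36 × 60 = 201.6 kips.
Try a within the flange: a = T/(0.85 f'_c b_f) = 201.6/(0.85 × 3.5 × 26) = 2.606 in.
Since a = 2.606 ≤ h_f = 5.7 in, the stress block lies entirely in the flange; analyse as a rectangular beam of width b_f.
M_n = T(d − a/2) = 201.6 × (26.4 − 1.303) = 5059.6 kip·in.
M_n = 5059.6/12 = 421.63 kip·ft.

M_n ≈ 422 kip·ft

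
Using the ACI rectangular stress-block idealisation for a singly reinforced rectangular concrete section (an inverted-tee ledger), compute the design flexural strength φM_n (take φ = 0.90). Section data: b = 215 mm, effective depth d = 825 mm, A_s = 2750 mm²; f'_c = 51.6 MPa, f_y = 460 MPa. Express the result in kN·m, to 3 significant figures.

φM_n ≈ 863 kN·m

T = A_s f_y = 2750 × 460 = 1265000 N = 1265 kN.
From C = T: a = T/(0.85 f'_c b) = 1265000/(0.85 × 51.6 × 215) = 134.15 mm.
M_n = T(d − a/2) = 1265 kN × (825 − 67.075) mm = 958.78 kN·m.
φM_n = 0.90 × 958.78 = 862.90 kN·m.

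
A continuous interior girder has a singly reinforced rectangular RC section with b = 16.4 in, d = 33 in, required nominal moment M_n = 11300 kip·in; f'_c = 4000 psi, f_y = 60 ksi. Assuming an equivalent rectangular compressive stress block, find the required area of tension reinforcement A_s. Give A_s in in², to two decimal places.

A_s ≈ 6.37 in²

From M_n = 0.85 f'_c a b (d − a/2):
a = d − √(d² − 2M_n/(0.85 f'_c b)) = 33 − √(33² − 2 × 11300/(0.85 × 4 × 16.4)) = 6.853 in.
A_s = 0.85 f'_c a b / f_y = 0.85 × 4 × 6.853 × 16.4 / 60 = 6.369 in².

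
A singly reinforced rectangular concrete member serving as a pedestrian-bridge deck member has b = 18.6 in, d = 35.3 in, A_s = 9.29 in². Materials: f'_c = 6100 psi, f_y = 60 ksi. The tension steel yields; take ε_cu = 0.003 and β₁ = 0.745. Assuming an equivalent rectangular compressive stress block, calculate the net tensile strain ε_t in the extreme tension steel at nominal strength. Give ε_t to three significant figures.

ε_t ≈ 0.0107

a = A_s f_y/(0.85 f'_c b) = 5.780 in.
β₁ = 0.745, so c = a/β₁ = 5.780/0.745 = 7.758 in.
From the linear strain diagram with ε_cu = 0.003: ε_t = 0.003 (d − c)/c = 0.003 × (35.3 − 7.758)/7.758 = 0.0107.
Since ε_t ≥ 0.005, the section is tension-controlled.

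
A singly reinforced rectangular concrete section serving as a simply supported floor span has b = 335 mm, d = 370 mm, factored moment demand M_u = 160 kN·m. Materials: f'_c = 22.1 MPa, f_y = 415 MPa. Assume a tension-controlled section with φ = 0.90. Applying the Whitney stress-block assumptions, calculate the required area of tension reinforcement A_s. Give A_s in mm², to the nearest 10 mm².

M_n = M_u/φ = 160/0.90 = 177.778 kN·m.
With M_n = 0.85 f'_c a b (d − a/2), solve the quadratic for a:
a = d − √(d² − 2M_n/(0.85 f'_c b)) = 370 − √(370² − 2 × 177.778×10⁶/(0.85 × 22.1 × 335)) = 86.45 mm.
A_s = 0.85 f'_c a b / f_y = 0.85 × 22.1 × 86.45 × 335 / 415 = 1310.9 mm².

A_s ≈ 1310 mm²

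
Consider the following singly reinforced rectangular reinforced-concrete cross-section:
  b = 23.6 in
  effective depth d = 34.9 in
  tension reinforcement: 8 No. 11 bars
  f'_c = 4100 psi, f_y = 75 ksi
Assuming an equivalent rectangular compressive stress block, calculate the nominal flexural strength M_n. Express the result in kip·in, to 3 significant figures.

A_s = 8 × 1.56 = 12.48 in².
T = A_s f_y = 12.48 × 75 = 936 kips.
a = T/(0.85 f'_c b) = 936/(0.85 × 4.1 × 23.6) = 11.380 in.
M_n = T(d − a/2) = 936 × (34.9 − 5.69) = 27340.6 kip·in.

M_n ≈ 27300 kip·in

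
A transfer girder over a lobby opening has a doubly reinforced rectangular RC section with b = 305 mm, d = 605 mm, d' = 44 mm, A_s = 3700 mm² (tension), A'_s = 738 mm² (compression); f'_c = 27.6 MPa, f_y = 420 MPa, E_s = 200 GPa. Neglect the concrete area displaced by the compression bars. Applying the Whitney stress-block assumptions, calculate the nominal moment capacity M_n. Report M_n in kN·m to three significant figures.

M_n ≈ 818 kN·m

Assume both tension and compression steel yield.
Net tension couple steel: A_s − A'_s = 2962 mm².
a = (A_s − A'_s) f_y / (0.85 f'_c b) = 1244040/(0.85 × 27.6 × 305) = 173.86 mm.
c = a/β₁ = 173.86/0.85 = 204.54 mm; ε'_s = 0.003(c − d')/c = 0.0024 ≥ f_y/E_s = 0.0021, so compression steel does yield.
M_n = (A_s − A'_s) f_y (d − a/2) + A'_s f_y (d − d') = [1244040 × (605 − 86.93) + 309960 × (605 − 44)] × 10⁻⁶ = 644.50 + 173.89 = 818.39 kN·m.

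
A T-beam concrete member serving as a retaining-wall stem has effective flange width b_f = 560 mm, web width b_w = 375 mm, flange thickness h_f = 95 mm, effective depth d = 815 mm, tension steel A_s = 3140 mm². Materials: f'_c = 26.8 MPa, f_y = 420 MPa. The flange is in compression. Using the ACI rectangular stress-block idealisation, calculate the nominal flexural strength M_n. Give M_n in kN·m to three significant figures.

M_n ≈ 1010 kN·m

Tension: T = A_s f_y = 3140 × 420 = 1318800 N.
Try a within the flange: a = T/(0.85 f'_c b_f) = 1318800/(0.85 × 26.8 × 560) = 103.38 mm.
a = 103.38 > h_f = 95 mm: the block extends into the web. Split into flange-overhang and web parts.
C_f = 0.85 f'_c (b_f − b_w) h_f = 0.85 × 26.8 × (560 − 375) × 95 = 400359 N.
Remaining web compression depth: a_w = (T − C_f)/(0.85 f'_c b_w) = (1318800 − 400359)/(0.85 × 26.8 × 375) = 107.51 mm.
M_n = C_f(d − h_f/2) + (T − C_f)(d − a_w/2) = 400359 × (815 − 47.5) + 918441 × (815 − 53.755) = 307.28 + 699.16 = 1006.44 × 10⁶ N·mm.
M_n = 1006.44 kN·m.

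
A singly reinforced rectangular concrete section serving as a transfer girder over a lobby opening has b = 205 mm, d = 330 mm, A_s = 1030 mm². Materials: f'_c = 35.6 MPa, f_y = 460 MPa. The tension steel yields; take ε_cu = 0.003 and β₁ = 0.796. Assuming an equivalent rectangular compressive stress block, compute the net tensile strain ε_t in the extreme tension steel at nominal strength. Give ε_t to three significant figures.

ε_t ≈ 0.00732

a = A_s f_y/(0.85 f'_c b) = 76.38 mm.
β₁ = 0.796, so c = a/β₁ = 76.38/0.796 = 95.95 mm.
From the linear strain diagram with ε_cu = 0.003: ε_t = 0.003 (d − c)/c = 0.003 × (330 − 95.95)/95.95 = 0.00732.
Since ε_t ≥ 0.005, the section is tension-controlled.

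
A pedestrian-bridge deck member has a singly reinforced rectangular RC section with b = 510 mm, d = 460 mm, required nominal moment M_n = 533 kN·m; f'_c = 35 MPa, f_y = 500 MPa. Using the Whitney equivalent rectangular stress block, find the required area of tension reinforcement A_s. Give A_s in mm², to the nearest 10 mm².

With M_n = 0.85 f'_c a b (d − a/2), solve the quadratic for a:
a = d − √(d² − 2M_n/(0.85 f'_c b)) = 460 − √(460² − 2 × 533×10⁶/(0.85 × 35 × 510)) = 84.05 mm.
A_s = 0.85 f'_c a b / f_y = 0.85 × 35 × 84.05 × 510 / 500 = 2550.5 mm².

A_s ≈ 2550 mm²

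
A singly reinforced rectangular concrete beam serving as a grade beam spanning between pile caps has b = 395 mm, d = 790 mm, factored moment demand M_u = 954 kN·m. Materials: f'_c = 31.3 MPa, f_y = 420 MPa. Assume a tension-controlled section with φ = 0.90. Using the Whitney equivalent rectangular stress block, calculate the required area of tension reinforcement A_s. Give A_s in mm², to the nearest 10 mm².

M_n = M_u/φ = 954/0.90 = 1060 kN·m.
With M_n = 0.85 f'_c a b (d − a/2), solve the quadratic for a:
a = d − √(d² − 2M_n/(0.85 f'_c b)) = 790 − √(790² − 2 × 1060×10⁶/(0.85 × 31.3 × 395)) = 140.10 mm.
A_s = 0.85 f'_c a b / f_y = 0.85 × 31.3 × 140.10 × 395 / 420 = 3505.5 mm².

A_s ≈ 3510 mm²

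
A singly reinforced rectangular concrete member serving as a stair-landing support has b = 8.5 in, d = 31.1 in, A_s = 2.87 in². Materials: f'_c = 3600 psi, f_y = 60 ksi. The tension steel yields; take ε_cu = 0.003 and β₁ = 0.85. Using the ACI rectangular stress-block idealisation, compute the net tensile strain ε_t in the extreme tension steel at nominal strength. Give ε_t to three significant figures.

ε_t ≈ 0.00898

a = A_s f_y/(0.85 f'_c b) = 6.621 in.
β₁ = 0.85, so c = a/β₁ = 6.621/0.85 = 7.789 in.
From the linear strain diagram with ε_cu = 0.003: ε_t = 0.003 (d − c)/c = 0.003 × (31.1 − 7.789)/7.789 = 0.00898.
Since ε_t ≥ 0.005, the section is tension-controlled.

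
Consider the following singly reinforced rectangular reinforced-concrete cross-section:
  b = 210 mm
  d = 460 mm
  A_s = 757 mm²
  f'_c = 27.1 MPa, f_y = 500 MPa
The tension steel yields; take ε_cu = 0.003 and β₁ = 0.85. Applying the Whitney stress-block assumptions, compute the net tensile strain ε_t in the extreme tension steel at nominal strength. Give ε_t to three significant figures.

a = A_s f_y/(0.85 f'_c b) = 78.25 mm.
β₁ = 0.85, so c = a/β₁ = 78.25/0.85 = 92.06 mm.
From the linear strain diagram with ε_cu = 0.003: ε_t = 0.003 (d − c)/c = 0.003 × (460 − 92.06)/92.06 = 0.0120.
Since ε_t ≥ 0.005, the section is tension-controlled.

ε_t ≈ 0.0120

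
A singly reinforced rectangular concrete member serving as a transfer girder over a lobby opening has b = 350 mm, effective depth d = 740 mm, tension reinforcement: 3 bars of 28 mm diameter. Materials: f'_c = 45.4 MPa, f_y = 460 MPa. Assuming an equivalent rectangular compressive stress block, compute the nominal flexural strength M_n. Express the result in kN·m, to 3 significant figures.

A_s = 3 × 616 = 1848 mm².
T = A_s f_y = 1848 × 460 = 850080 N = 850.08 kN.
From C = T: a = T/(0.85 f'_c b) = 850080/(0.85 × 45.4 × 350) = 62.94 mm.
M_n = T(d − a/2) = 850.08 kN × (740 − 31.47) mm = 602.31 kN·m.

M_n ≈ 602 kN·m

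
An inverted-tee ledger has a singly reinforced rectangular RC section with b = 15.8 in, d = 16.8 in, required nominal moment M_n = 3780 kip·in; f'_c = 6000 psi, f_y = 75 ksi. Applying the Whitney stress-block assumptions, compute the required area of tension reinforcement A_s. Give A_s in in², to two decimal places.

A_s ≈ 3.30 in²

From M_n = 0.85 f'_c a b (d − a/2):
a = d − √(d² − 2M_n/(0.85 f'_c b)) = 16.8 − √(16.8² − 2 × 3780/(0.85 × 6 × 15.8)) = 3.073 in.
A_s = 0.85 f'_c a b / f_y = 0.85 × 6 × 3.073 × 15.8 / 75 = 3.302 in².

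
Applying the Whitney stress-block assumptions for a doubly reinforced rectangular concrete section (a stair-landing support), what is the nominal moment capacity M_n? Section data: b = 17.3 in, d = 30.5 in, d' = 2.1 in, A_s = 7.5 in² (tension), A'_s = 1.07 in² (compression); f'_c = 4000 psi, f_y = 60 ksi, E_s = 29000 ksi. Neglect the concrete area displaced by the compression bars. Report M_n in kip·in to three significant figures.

M_n ≈ 12300 kip·in

Assume both steels yield.
a = (A_s − A'_s) f_y/(0.85 f'_c b) = (7.5 − 1.07) × 60/(0.85 × 4 × 17.3) = 6.559 in.
c = a/β₁ = 6.559/0.85 = 7.716 in; ε'_s = 0.003(c − d')/c = 0.0022 ≥ ε_y = 0.0021, so the compression steel yields.
M_n = (A_s − A'_s) f_y (d − a/2) + A'_s f_y (d − d') = 385.8 × (30.5 − 3.2795) + 64.2 × (30.5 − 2.1) = 10501.7 + 1823.3 = 12325.0 kip·in.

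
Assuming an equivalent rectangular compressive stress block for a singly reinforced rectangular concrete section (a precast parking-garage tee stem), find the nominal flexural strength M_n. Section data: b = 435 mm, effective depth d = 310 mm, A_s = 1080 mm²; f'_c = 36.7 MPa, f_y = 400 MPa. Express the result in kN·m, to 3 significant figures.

T = A_s f_y = 1080 × 400 = 432000 N = 432 kN.
From C = T: a = T/(0.85 f'_c b) = 432000/(0.85 × 36.7 × 435) = 31.84 mm.
M_n = T(d − a/2) = 432 kN × (310 − 15.92) mm = 127.04 kN·m.

M_n ≈ 127 kN·m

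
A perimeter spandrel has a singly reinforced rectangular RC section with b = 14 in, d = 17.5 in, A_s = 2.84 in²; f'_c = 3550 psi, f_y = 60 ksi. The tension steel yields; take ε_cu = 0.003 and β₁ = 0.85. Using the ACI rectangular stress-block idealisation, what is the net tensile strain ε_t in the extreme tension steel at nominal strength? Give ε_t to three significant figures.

ε_t ≈ 0.00806

a = A_s f_y/(0.85 f'_c b) = 4.034 in.
β₁ = 0.85, so c = a/β₁ = 4.034/0.85 = 4.746 in.
From the linear strain diagram with ε_cu = 0.003: ε_t = 0.003 (d − c)/c = 0.003 × (17.5 − 4.746)/4.746 = 0.00806.
Since ε_t ≥ 0.005, the section is tension-controlled.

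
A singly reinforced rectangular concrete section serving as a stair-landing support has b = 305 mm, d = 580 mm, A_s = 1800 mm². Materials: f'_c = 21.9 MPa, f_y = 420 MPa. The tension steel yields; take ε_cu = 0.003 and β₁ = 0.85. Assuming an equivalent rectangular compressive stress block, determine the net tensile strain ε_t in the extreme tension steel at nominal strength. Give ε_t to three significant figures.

a = A_s f_y/(0.85 f'_c b) = 133.16 mm.
β₁ = 0.85, so c = a/β₁ = 133.16/0.85 = 156.66 mm.
From the linear strain diagram with ε_cu = 0.003: ε_t = 0.003 (d − c)/c = 0.003 × (580 − 156.66)/156.66 = 0.00811.
Since ε_t ≥ 0.005, the section is tension-controlled.

ε_t ≈ 0.00811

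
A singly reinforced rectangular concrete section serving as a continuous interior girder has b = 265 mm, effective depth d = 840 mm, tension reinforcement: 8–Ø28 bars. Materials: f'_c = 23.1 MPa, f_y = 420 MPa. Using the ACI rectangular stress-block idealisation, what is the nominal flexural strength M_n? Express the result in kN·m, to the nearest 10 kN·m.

M_n ≈ 1330 kN·m

A_s = 8 × 616 = 4928 mm².
T = A_s f_y = 4928 × 420 = 2069760 N = 2069.76 kN.
From C = T: a = T/(0.85 f'_c b) = 2069760/(0.85 × 23.1 × 265) = 397.78 mm.
M_n = T(d − a/2) = 2069.76 kN × (840 − 198.89) mm = 1326.94 kN·m.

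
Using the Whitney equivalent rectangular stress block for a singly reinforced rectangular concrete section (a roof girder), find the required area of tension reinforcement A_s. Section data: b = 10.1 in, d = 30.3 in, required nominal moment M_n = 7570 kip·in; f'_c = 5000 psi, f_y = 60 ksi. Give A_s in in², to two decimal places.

A_s ≈ 4.67 in²

From M_n = 0.85 f'_c a b (d − a/2):
a = d − √(d² − 2M_n/(0.85 f'_c b)) = 30.3 − √(30.3² − 2 × 7570/(0.85 × 5 × 10.1)) = 6.522 in.
A_s = 0.85 f'_c a b / f_y = 0.85 × 5 × 6.522 × 10.1 / 60 = 4.666 in².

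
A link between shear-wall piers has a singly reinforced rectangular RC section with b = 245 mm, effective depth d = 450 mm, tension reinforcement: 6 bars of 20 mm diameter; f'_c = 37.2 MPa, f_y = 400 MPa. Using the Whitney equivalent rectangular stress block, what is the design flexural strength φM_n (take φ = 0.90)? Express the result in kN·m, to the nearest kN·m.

φM_n ≈ 272 kN·m

A_s = 6 × 314 = 1884 mm².
T = A_s f_y = 1884 × 400 = 753600 N = 753.6 kN.
From C = T: a = T/(0.85 f'_c b) = 753600/(0.85 × 37.2 × 245) = 97.28 mm.
M_n = T(d − a/2) = 753.6 kN × (450 − 48.64) mm = 302.46 kN·m.
φM_n = 0.90 × 302.46 = 272.21 kN·m.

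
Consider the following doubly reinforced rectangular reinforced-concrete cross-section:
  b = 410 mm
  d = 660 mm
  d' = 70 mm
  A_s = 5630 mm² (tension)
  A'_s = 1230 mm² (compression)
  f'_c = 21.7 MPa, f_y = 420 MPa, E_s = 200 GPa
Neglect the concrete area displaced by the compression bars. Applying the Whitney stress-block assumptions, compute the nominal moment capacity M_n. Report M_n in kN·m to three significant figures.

Assume both tension and compression steel yield.
Net tension couple steel: A_s − A'_s = 4400 mm².
a = (A_s − A'_s) f_y / (0.85 f'_c b) = 1848000/(0.85 × 21.7 × 410) = 244.37 mm.
c = a/β₁ = 244.37/0.85 = 287.49 mm; ε'_s = 0.003(c − d')/c = 0.0023 ≥ f_y/E_s = 0.0021, so compression steel does yield.
M_n = (A_s − A'_s) f_y (d − a/2) + A'_s f_y (d − d') = [1848000 × (660 − 122.185) + 516600 × (660 − 70)] × 10⁻⁶ = 993.88 + 304.79 = 1298.67 kN·m.

M_n ≈ 1300 kN·m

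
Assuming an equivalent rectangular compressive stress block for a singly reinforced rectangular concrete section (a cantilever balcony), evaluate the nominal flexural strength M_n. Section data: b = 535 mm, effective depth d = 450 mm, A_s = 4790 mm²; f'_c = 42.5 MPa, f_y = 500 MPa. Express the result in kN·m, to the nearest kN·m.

M_n ≈ 929 kN·m

T = A_s f_y = 4790 × 500 = 2395000 N = 2395 kN.
From C = T: a = T/(0.85 f'_c b) = 2395000/(0.85 × 42.5 × 535) = 123.92 mm.
M_n = T(d − a/2) = 2395 kN × (450 − 61.96) mm = 929.36 kN·m.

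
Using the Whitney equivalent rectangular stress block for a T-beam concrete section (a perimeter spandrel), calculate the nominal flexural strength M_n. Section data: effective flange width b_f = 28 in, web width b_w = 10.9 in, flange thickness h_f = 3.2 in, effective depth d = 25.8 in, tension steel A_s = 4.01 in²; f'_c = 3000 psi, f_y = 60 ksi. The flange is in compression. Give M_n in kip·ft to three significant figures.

M_n ≈ 483 kip·ft

Tension: T = A_s f_y = 4.01 × 60 = 240.6 kips.
Try a within the flange: a = T/(0.85 f'_c b_f) = 240.6/(0.85 × 3 × 28) = 3.370 in.
a = 3.370 > h_f = 3.2 in: the block extends into the web. Split into flange-overhang and web parts.
C_f = 0.85 f'_c (b_f − b_w) h_f = 0.85 × 3 × (28 − 10.9) × 3.2 = 139.5 kips.
Remaining web compression depth: a_w = (T − C_f)/(0.85 f'_c b_w) = (240.6 − 139.5)/(0.85 × 3 × 10.9) = 3.637 in.
M_n = C_f(d − h_f/2) + (T − C_f)(d − a_w/2) = 139.5 × (25.8 − 1.6) + 101.1 × (25.8 − 1.8185) = 3375.9 + 2424.5 = 5800.4 kip·in.
M_n = 5800.4/12 = 483.37 kip·ft.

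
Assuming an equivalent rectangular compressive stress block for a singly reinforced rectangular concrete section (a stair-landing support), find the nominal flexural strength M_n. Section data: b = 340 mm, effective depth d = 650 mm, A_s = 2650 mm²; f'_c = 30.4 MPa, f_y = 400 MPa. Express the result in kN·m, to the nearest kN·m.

M_n ≈ 625 kN·m

T = A_s f_y = 2650 × 400 = 1060000 N = 1060 kN.
From C = T: a = T/(0.85 f'_c b) = 1060000/(0.85 × 30.4 × 340) = 120.65 mm.
M_n = T(d − a/2) = 1060 kN × (650 − 60.325) mm = 625.06 kN·m.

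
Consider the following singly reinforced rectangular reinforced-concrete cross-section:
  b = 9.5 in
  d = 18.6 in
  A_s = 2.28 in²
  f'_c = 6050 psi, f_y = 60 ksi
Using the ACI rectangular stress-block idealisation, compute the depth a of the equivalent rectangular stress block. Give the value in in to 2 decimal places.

T = A_s f_y = 2.28 × 60 = 136.8 kips.
a = T/(0.85 f'_c b) = 136.8/(0.85 × 6.05 × 9.5) = 2.80 in.

a ≈ 2.80 in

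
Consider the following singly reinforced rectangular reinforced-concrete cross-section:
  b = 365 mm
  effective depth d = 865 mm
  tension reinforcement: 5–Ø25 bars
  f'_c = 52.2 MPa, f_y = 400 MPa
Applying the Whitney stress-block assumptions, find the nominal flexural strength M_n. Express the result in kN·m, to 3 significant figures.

M_n ≈ 820 kN·m

A_s = 5 × 491 = 2455 mm².
T = A_s f_y = 2455 × 400 = 982000 N = 982 kN.
From C = T: a = T/(0.85 f'_c b) = 982000/(0.85 × 52.2 × 365) = 60.64 mm.
M_n = T(d − a/2) = 982 kN × (865 − 30.32) mm = 819.66 kN·m.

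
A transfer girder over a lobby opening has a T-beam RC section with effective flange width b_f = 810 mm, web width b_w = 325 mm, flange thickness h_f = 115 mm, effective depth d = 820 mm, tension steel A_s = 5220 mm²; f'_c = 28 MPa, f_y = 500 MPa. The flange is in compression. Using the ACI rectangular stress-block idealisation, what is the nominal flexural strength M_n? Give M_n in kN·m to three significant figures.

Tension: T = A_s f_y = 5220 × 500 = 2610000 N.
Try a within the flange: a = T/(0.85 f'_c b_f) = 2610000/(0.85 × 28 × 810) = 135.39 mm.
a = 135.39 > h_f = 115 mm: the block extends into the web. Split into flange-overhang and web parts.
C_f = 0.85 f'_c (b_f − b_w) h_f = 0.85 × 28 × (810 − 325) × 115 = 1327445 N.
Remaining web compression depth: a_w = (T − C_f)/(0.85 f'_c b_w) = (2610000 − 1327445)/(0.85 × 28 × 325) = 165.81 mm.
M_n = C_f(d − h_f/2) + (T − C_f)(d − a_w/2) = 1327445 × (820 − 57.5) + 1282555 × (820 − 82.905) = 1012.18 + 945.36 = 1957.54 × 10⁶ N·mm.
M_n = 1957.54 kN·m.

M_n ≈ 1960 kN·m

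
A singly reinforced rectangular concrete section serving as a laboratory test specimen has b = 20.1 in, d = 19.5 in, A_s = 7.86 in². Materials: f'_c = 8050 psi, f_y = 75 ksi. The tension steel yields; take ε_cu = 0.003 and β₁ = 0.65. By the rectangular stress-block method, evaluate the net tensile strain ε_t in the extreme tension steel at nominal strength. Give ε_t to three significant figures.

a = A_s f_y/(0.85 f'_c b) = 4.286 in.
β₁ = 0.65, so c = a/β₁ = 4.286/0.65 = 6.594 in.
From the linear strain diagram with ε_cu = 0.003: ε_t = 0.003 (d − c)/c = 0.003 × (19.5 − 6.594)/6.594 = 0.00587.
Since ε_t ≥ 0.005, the section is tension-controlled.

ε_t ≈ 0.00587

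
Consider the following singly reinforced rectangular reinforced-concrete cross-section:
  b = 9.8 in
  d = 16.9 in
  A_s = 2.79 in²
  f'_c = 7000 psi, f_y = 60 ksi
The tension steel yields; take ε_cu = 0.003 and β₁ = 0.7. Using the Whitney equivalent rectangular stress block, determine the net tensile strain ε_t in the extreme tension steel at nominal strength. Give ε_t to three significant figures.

ε_t ≈ 0.00936

a = A_s f_y/(0.85 f'_c b) = 2.871 in.
β₁ = 0.7, so c = a/β₁ = 2.871/0.7 = 4.101 in.
From the linear strain diagram with ε_cu = 0.003: ε_t = 0.003 (d − c)/c = 0.003 × (16.9 − 4.101)/4.101 = 0.00936.
Since ε_t ≥ 0.005, the section is tension-controlled.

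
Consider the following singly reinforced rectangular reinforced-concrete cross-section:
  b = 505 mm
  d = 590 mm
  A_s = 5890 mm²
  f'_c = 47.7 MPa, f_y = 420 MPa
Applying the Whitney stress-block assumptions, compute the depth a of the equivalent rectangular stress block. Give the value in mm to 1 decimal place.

T = A_s f_y = 5890 × 420 = 2473800 N = 2473.8 kN.
Setting C = 0.85 f'_c a b equal to T: a = 2473800/(0.85 × 47.7 × 505) = 120.8 mm.

a ≈ 120.8 mm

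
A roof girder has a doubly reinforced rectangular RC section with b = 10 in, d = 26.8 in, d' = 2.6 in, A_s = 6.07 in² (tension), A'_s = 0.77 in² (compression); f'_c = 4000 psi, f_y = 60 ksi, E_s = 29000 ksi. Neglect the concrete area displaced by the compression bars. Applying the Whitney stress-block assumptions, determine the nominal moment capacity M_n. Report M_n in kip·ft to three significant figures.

M_n ≈ 679 kip·ft

Assume both steels yield.
a = (A_s − A'_s) f_y/(0.85 f'_c b) = (6.07 − 0.77) × 60/(0.85 × 4 × 10) = 9.353 in.
c = a/β₁ = 9.353/0.85 = 11.004 in; ε'_s = 0.003(c − d')/c = 0.0023 ≥ ε_y = 0.0021, so the compression steel yields.
M_n = (A_s − A'_s) f_y (d − a/2) + A'_s f_y (d − d') = 318 × (26.8 − 4.6765) + 46.2 × (26.8 − 2.6) = 7035.3 + 1118.0 = 8153.3 kip·in = 8153.3/12 = 679.44 kip·ft.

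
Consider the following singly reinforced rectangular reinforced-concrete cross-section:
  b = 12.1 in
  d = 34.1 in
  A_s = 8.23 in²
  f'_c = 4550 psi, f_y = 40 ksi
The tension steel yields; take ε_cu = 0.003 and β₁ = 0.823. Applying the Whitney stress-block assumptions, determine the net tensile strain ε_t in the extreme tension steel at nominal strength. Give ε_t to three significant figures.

ε_t ≈ 0.00897

a = A_s f_y/(0.85 f'_c b) = 7.035 in.
β₁ = 0.823, so c = a/β₁ = 7.035/0.823 = 8.548 in.
From the linear strain diagram with ε_cu = 0.003: ε_t = 0.003 (d − c)/c = 0.003 × (34.1 − 8.548)/8.548 = 0.00897.
Since ε_t ≥ 0.005, the section is tension-controlled.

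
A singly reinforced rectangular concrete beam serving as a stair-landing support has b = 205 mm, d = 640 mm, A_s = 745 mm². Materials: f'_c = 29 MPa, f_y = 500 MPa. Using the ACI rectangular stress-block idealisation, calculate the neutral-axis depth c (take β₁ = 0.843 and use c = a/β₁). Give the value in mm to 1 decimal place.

c ≈ 87.4 mm

T = A_s f_y = 745 × 500 = 372500 N = 372.5 kN.
Setting C = 0.85 f'_c a b equal to T: a = 372500/(0.85 × 29 × 205) = 73.715 mm.
With β₁ = 0.843, c = a/β₁ = 73.715/0.843 = 87.4 mm.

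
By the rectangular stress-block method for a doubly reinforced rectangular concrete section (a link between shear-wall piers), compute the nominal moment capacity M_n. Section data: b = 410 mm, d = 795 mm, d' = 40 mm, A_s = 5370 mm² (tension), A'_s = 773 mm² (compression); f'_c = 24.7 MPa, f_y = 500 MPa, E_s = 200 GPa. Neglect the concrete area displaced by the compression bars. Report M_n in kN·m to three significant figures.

Assume both tension and compression steel yield.
Net tension couple steel: A_s − A'_s = 4597 mm².
a = (A_s − A'_s) f_y / (0.85 f'_c b) = 2298500/(0.85 × 24.7 × 410) = 267.02 mm.
c = a/β₁ = 267.02/0.85 = 314.14 mm; ε'_s = 0.003(c − d')/c = 0.0026 ≥ f_y/E_s = 0.0025, so compression steel does yield.
M_n = (A_s − A'_s) f_y (d − a/2) + A'_s f_y (d − d') = [2298500 × (795 − 133.51) + 386500 × (795 − 40)] × 10⁻⁶ = 1520.43 + 291.81 = 1812.24 kN·m.

M_n ≈ 1810 kN·m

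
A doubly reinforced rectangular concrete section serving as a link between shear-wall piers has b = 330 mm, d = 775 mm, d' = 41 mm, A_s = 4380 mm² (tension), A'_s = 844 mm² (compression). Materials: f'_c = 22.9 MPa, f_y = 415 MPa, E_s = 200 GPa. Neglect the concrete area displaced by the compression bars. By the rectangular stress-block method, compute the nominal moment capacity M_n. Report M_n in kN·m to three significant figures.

Assume both tension and compression steel yield.
Net tension couple steel: A_s − A'_s = 3536 mm².
a = (A_s − A'_s) f_y / (0.85 f'_c b) = 1467440/(0.85 × 22.9 × 330) = 228.45 mm.
c = a/β₁ = 228.45/0.85 = 268.76 mm; ε'_s = 0.003(c − d')/c = 0.0025 ≥ f_y/E_s = 0.0021, so compression steel does yield.
M_n = (A_s − A'_s) f_y (d − a/2) + A'_s f_y (d − d') = [1467440 × (775 − 114.225) + 350260 × (775 − 41)] × 10⁻⁶ = 969.65 + 257.09 = 1226.74 kN·m.

M_n ≈ 1230 kN·m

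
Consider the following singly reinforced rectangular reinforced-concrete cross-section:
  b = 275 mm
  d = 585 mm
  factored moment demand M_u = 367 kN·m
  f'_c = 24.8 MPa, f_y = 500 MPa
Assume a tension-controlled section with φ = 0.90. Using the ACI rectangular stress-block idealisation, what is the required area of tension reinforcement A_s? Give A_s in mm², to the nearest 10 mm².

M_n = M_u/φ = 367/0.90 = 407.778 kN·m.
With M_n = 0.85 f'_c a b (d − a/2), solve the quadratic for a:
a = d − √(d² − 2M_n/(0.85 f'_c b)) = 585 − √(585² − 2 × 407.778×10⁶/(0.85 × 24.8 × 275)) = 136.07 mm.
A_s = 0.85 f'_c a b / f_y = 0.85 × 24.8 × 136.07 × 275 / 500 = 1577.6 mm².

A_s ≈ 1580 mm²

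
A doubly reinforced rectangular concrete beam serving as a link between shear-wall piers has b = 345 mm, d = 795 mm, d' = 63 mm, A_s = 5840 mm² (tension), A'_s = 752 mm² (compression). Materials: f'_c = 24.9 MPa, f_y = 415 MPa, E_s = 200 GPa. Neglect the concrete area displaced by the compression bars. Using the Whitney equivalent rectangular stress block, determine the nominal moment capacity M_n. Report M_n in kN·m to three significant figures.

M_n ≈ 1600 kN·m

Assume both tension and compression steel yield.
Net tension couple steel: A_s − A'_s = 5088 mm².
a = (A_s − A'_s) f_y / (0.85 f'_c b) = 2111520/(0.85 × 24.9 × 345) = 289.17 mm.
c = a/β₁ = 289.17/0.85 = 340.20 mm; ε'_s = 0.003(c − d')/c = 0.0024 ≥ f_y/E_s = 0.0021, so compression steel does yield.
M_n = (A_s − A'_s) f_y (d − a/2) + A'_s f_y (d − d') = [2111520 × (795 − 144.585) + 312080 × (795 − 63)] × 10⁻⁶ = 1373.36 + 228.44 = 1601.80 kN·m.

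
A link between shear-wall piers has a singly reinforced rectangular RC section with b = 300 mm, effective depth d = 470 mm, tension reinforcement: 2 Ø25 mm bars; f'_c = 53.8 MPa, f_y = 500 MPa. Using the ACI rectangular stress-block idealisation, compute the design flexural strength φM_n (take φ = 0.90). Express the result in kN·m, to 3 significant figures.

A_s = 2 × 491 = 982 mm².
T = A_s f_y = 982 × 500 = 491000 N = 491 kN.
From C = T: a = T/(0.85 f'_c b) = 491000/(0.85 × 53.8 × 300) = 35.79 mm.
M_n = T(d − a/2) = 491 kN × (470 − 17.895) mm = 221.98 kN·m.
φM_n = 0.90 × 221.98 = 199.78 kN·m.

φM_n ≈ 200 kN·m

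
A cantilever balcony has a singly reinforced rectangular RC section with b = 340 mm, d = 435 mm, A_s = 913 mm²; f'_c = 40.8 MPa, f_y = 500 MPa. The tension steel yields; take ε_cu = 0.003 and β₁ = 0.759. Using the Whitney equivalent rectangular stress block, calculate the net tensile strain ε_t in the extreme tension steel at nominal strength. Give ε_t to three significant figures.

a = A_s f_y/(0.85 f'_c b) = 38.72 mm.
β₁ = 0.759, so c = a/β₁ = 38.72/0.759 = 51.01 mm.
From the linear strain diagram with ε_cu = 0.003: ε_t = 0.003 (d − c)/c = 0.003 × (435 − 51.01)/51.01 = 0.0226.
Since ε_t ≥ 0.005, the section is tension-controlled.

ε_t ≈ 0.0226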